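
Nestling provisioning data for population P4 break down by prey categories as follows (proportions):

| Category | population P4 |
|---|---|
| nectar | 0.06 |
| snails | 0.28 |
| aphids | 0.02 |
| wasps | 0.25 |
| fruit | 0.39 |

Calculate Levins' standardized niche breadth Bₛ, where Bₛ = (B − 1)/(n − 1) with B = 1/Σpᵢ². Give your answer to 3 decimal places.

Σpᵢ² = 0.06² + 0.28² + 0.02² + 0.25² + 0.39² = 0.0036 + 0.0784 + 0.0004 + 0.0625 + 0.1521 = 0.2970
B = 1 / 0.2970 = 3.36700
Bₛ = (B − 1)/(n − 1) = (3.36700 − 1)/(5 − 1) = 2.36700/4 = 0.59175

0.592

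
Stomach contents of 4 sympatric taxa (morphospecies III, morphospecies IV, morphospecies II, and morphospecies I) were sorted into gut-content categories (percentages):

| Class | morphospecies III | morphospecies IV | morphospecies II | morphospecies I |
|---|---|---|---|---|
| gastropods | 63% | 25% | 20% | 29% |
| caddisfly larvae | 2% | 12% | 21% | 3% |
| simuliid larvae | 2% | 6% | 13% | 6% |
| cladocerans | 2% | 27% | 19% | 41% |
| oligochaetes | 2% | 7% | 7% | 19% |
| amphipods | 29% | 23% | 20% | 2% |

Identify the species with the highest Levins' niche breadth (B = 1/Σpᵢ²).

morphospecies II

Convert percentages to proportions (divide by 100).
Σp_IIIᵢ² = 0.63² + 0.02² + 0.02² + 0.02² + 0.02² + 0.29² = 0.3969 + 0.0004 + 0.0004 + 0.0004 + 0.0004 + 0.0841 = 0.4826
B_III = 1 / 0.4826 = 2.0721
Σp_IVᵢ² = 0.25² + 0.12² + 0.06² + 0.27² + 0.07² + 0.23² = 0.0625 + 0.0144 + 0.0036 + 0.0729 + 0.0049 + 0.0529 = 0.2112
B_IV = 1 / 0.2112 = 4.7348
Σp_IIᵢ² = 0.20² + 0.21² + 0.13² + 0.19² + 0.07² + 0.20² = 0.0400 + 0.0441 + 0.0169 + 0.0361 + 0.0049 + 0.0400 = 0.1820
B_II = 1 / 0.1820 = 5.4945
Σp_Iᵢ² = 0.29² + 0.03² + 0.06² + 0.41² + 0.19² + 0.02² = 0.0841 + 0.0009 + 0.0036 + 0.1681 + 0.0361 + 0.0004 = 0.2932
B_I = 1 / 0.2932 = 3.4106
Highest B → broadest niche (most generalist): morphospecies II (B = 5.49).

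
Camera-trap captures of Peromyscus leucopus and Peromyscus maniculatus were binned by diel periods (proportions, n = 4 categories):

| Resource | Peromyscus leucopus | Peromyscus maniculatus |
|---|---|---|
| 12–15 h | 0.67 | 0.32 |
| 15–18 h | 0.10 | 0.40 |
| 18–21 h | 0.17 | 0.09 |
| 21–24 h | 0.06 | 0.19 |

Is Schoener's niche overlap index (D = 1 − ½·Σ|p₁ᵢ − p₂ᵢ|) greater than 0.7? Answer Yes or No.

No

Σ|p₁ᵢ − p₂ᵢ| = 0.35 + 0.30 + 0.08 + 0.13 = 0.86
D = 1 − ½ × 0.86 = 1 − 0.430 = 0.5700
D = 0.5700 < 0.7 → No.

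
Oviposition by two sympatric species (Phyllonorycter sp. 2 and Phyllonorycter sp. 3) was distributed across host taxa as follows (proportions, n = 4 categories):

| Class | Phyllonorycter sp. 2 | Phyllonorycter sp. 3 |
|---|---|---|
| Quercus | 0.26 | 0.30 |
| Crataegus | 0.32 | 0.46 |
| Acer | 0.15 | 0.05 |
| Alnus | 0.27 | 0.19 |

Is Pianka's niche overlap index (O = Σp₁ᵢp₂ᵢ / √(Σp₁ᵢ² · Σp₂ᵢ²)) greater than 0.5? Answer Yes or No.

Σ p₁ᵢp₂ᵢ = 0.0780 + 0.1472 + 0.0075 + 0.0513 = 0.2840
Σp_1ᵢ² = 0.26² + 0.32² + 0.15² + 0.27² = 0.0676 + 0.1024 + 0.0225 + 0.0729 = 0.2654
Σp_2ᵢ² = 0.30² + 0.46² + 0.05² + 0.19² = 0.0900 + 0.2116 + 0.0025 + 0.0361 = 0.3402
O = 0.2840 / √(0.2654 × 0.3402) = 0.2840 / 0.30048 = 0.9452
O = 0.9452 > 0.5 → Yes.

Yes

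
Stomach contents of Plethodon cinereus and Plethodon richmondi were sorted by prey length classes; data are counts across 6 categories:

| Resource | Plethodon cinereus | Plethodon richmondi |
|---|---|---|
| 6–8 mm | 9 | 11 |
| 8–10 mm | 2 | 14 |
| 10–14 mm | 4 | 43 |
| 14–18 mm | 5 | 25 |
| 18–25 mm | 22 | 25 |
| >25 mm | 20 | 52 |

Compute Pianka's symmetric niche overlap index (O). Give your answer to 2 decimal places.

Proportions for Plethodon cinereus (n=62): 9/62=0.1452, 2/62=0.0323, 4/62=0.0645, 5/62=0.0806, 22/62=0.3548, 20/62=0.3226
Proportions for Plethodon richmondi (n=170): 11/170=0.0647, 14/170=0.0824, 43/170=0.2529, 25/170=0.1471, 25/170=0.1471, 52/170=0.3059
Σ p₁ᵢp₂ᵢ = 0.009394 + 0.002662 + 0.016312 + 0.011856 + 0.052191 + 0.098683 = 0.191098
Σp_1ᵢ² = 0.1452² + 0.0323² + 0.0645² + 0.0806² + 0.3548² + 0.3226² = 0.021083 + 0.001043 + 0.004160 + 0.006496 + 0.125883 + 0.104071 = 0.262736
Σp_2ᵢ² = 0.0647² + 0.0824² + 0.2529² + 0.1471² + 0.1471² + 0.3059² = 0.004186 + 0.006790 + 0.063958 + 0.021638 + 0.021638 + 0.093575 = 0.211785
O = 0.191098 / √(0.262736 × 0.211785) = 0.191098 / 0.2358888 = 0.8101

0.81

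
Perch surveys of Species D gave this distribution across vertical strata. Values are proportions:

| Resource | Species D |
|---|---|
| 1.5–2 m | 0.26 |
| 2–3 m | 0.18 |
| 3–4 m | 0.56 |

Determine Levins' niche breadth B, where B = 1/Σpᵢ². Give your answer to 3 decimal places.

Σpᵢ² = 0.26² + 0.18² + 0.56² = 0.0676 + 0.0324 + 0.3136 = 0.4136
B = 1 / 0.4136 = 2.41779

2.418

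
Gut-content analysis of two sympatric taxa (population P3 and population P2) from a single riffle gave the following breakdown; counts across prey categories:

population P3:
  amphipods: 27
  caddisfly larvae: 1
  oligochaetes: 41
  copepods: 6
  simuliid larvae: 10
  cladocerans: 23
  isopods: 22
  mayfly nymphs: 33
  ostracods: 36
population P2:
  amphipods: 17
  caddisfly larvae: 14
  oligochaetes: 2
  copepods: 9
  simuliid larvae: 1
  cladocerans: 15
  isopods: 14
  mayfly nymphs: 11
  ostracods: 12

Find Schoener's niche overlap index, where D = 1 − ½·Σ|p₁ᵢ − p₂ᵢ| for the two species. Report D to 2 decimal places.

0.67

Proportions for population P3 (n=199): 27/199=0.1357, 1/199=0.0050, 41/199=0.2060, 6/199=0.0302, 10/199=0.0503, 23/199=0.1156, 22/199=0.1106, 33/199=0.1658, 36/199=0.1809
Proportions for population P2 (n=95): 17/95=0.1789, 14/95=0.1474, 2/95=0.0211, 9/95=0.0947, 1/95=0.0105, 15/95=0.1579, 14/95=0.1474, 11/95=0.1158, 12/95=0.1263
Σ|p₁ᵢ − p₂ᵢ| = 0.0432 + 0.1424 + 0.1849 + 0.0645 + 0.0398 + 0.0423 + 0.0368 + 0.0500 + 0.0546 = 0.6585
D = 1 − ½ × 0.6585 = 1 − 0.32925 = 0.67075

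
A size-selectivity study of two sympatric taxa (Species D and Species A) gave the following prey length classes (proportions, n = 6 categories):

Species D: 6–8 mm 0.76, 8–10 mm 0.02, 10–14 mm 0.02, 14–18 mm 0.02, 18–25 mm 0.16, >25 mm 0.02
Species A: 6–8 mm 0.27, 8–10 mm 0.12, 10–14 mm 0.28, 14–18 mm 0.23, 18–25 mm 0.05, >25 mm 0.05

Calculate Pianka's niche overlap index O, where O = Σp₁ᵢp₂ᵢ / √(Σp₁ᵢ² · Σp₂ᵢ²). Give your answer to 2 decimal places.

0.62

Σ p₁ᵢp₂ᵢ = 0.2052 + 0.0024 + 0.0056 + 0.0046 + 0.0080 + 0.0010 = 0.2268
Σp_1ᵢ² = 0.76² + 0.02² + 0.02² + 0.02² + 0.16² + 0.02² = 0.5776 + 0.0004 + 0.0004 + 0.0004 + 0.0256 + 0.0004 = 0.6048
Σp_2ᵢ² = 0.27² + 0.12² + 0.28² + 0.23² + 0.05² + 0.05² = 0.0729 + 0.0144 + 0.0784 + 0.0529 + 0.0025 + 0.0025 = 0.2236
O = 0.2268 / √(0.6048 × 0.2236) = 0.2268 / 0.36774 = 0.6167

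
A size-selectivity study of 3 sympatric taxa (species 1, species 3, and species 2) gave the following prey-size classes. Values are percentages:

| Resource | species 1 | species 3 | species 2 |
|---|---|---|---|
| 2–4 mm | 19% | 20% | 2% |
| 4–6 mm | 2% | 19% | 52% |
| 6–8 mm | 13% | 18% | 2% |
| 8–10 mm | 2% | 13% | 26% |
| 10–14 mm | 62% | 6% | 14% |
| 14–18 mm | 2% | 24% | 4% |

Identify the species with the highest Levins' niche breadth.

Convert percentages to proportions (divide by 100).
Σp_1ᵢ² = 0.19² + 0.02² + 0.13² + 0.02² + 0.62² + 0.02² = 0.0361 + 0.0004 + 0.0169 + 0.0004 + 0.3844 + 0.0004 = 0.4386
B_1 = 1 / 0.4386 = 2.2800
Σp_3ᵢ² = 0.20² + 0.19² + 0.18² + 0.13² + 0.06² + 0.24² = 0.0400 + 0.0361 + 0.0324 + 0.0169 + 0.0036 + 0.0576 = 0.1866
B_3 = 1 / 0.1866 = 5.3591
Σp_2ᵢ² = 0.02² + 0.52² + 0.02² + 0.26² + 0.14² + 0.04² = 0.0004 + 0.2704 + 0.0004 + 0.0676 + 0.0196 + 0.0016 = 0.3600
B_2 = 1 / 0.3600 = 2.7778
Highest B → broadest niche (most generalist): species 3 (B = 5.36).

species 3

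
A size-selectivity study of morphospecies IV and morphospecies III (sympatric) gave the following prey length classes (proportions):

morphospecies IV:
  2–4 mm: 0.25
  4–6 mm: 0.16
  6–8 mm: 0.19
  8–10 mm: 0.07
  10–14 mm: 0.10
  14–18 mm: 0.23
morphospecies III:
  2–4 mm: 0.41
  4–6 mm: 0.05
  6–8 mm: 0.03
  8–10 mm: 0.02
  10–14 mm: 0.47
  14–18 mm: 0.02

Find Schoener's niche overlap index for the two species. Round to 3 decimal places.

Σ|p₁ᵢ − p₂ᵢ| = 0.16 + 0.11 + 0.16 + 0.05 + 0.37 + 0.21 = 1.06
D = 1 − ½ × 1.06 = 1 − 0.530 = 0.47000

0.470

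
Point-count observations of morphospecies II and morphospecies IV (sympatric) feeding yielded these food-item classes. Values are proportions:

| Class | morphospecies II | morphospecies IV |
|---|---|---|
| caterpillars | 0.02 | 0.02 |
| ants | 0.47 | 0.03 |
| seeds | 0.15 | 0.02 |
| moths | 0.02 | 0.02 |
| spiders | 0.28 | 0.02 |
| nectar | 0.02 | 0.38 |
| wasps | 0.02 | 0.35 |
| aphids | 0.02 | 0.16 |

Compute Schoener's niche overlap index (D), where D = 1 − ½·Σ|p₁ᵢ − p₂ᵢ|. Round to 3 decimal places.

0.170

Σ|p₁ᵢ − p₂ᵢ| = 0.00 + 0.44 + 0.13 + 0.00 + 0.26 + 0.36 + 0.33 + 0.14 = 1.66
D = 1 − ½ × 1.66 = 1 − 0.830 = 0.17000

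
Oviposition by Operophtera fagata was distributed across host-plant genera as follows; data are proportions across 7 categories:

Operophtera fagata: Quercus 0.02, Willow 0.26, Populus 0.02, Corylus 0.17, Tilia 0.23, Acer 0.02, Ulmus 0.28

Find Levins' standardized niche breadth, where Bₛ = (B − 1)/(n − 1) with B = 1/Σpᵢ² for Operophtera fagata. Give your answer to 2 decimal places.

Σpᵢ² = 0.02² + 0.26² + 0.02² + 0.17² + 0.23² + 0.02² + 0.28² = 0.0004 + 0.0676 + 0.0004 + 0.0289 + 0.0529 + 0.0004 + 0.0784 = 0.2290
B = 1 / 0.2290 = 4.3668
Bₛ = (B − 1)/(n − 1) = (4.3668 − 1)/(7 − 1) = 3.3668/6 = 0.5611

0.56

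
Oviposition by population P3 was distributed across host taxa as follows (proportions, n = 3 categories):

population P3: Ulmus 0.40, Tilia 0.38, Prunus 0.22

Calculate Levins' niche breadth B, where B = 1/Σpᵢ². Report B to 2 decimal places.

2.83

Σpᵢ² = 0.40² + 0.38² + 0.22² = 0.1600 + 0.1444 + 0.0484 = 0.3528
B = 1 / 0.3528 = 2.8345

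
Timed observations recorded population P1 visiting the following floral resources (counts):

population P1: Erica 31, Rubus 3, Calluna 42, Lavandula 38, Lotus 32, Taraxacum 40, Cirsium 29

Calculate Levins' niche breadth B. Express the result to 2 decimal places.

Proportions for population P1 (n=215): 31/215=0.1442, 3/215=0.0140, 42/215=0.1953, 38/215=0.1767, 32/215=0.1488, 40/215=0.1860, 29/215=0.1349
Σpᵢ² = 0.1442² + 0.0140² + 0.1953² + 0.1767² + 0.1488² + 0.1860² + 0.1349² = 0.020794 + 0.000196 + 0.038142 + 0.031223 + 0.022141 + 0.034596 + 0.018198 = 0.165290
B = 1 / 0.165290 = 6.0500

6.05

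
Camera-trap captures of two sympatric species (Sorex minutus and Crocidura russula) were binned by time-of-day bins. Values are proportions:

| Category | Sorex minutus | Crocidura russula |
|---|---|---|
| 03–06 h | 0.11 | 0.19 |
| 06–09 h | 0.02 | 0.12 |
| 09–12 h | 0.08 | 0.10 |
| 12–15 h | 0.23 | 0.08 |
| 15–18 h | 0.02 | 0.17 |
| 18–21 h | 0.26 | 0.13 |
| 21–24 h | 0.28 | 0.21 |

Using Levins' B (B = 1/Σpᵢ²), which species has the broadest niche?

Σp_minuᵢ² = 0.11² + 0.02² + 0.08² + 0.23² + 0.02² + 0.26² + 0.28² = 0.0121 + 0.0004 + 0.0064 + 0.0529 + 0.0004 + 0.0676 + 0.0784 = 0.2182
B_minu = 1 / 0.2182 = 4.5830
Σp_russᵢ² = 0.19² + 0.12² + 0.10² + 0.08² + 0.17² + 0.13² + 0.21² = 0.0361 + 0.0144 + 0.0100 + 0.0064 + 0.0289 + 0.0169 + 0.0441 = 0.1568
B_russ = 1 / 0.1568 = 6.3776
Highest B → broadest niche (most generalist): Crocidura russula (B = 6.38).

Crocidura russula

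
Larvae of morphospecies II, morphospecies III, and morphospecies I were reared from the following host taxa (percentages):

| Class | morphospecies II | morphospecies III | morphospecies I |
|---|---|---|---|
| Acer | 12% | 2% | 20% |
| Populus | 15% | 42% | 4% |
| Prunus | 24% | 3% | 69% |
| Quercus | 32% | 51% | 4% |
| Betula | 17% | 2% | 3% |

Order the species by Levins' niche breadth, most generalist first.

morphospecies II > morphospecies III > morphospecies I

Convert percentages to proportions (divide by 100).
Σp_IIᵢ² = 0.12² + 0.15² + 0.24² + 0.32² + 0.17² = 0.0144 + 0.0225 + 0.0576 + 0.1024 + 0.0289 = 0.2258
B_II = 1 / 0.2258 = 4.4287
Σp_IIIᵢ² = 0.02² + 0.42² + 0.03² + 0.51² + 0.02² = 0.0004 + 0.1764 + 0.0009 + 0.2601 + 0.0004 = 0.4382
B_III = 1 / 0.4382 = 2.2821
Σp_Iᵢ² = 0.20² + 0.04² + 0.69² + 0.04² + 0.03² = 0.0400 + 0.0016 + 0.4761 + 0.0016 + 0.0009 = 0.5202
B_I = 1 / 0.5202 = 1.9223
Ranking by B (broadest → narrowest): morphospecies II (4.43) > morphospecies III (2.28) > morphospecies I (1.92)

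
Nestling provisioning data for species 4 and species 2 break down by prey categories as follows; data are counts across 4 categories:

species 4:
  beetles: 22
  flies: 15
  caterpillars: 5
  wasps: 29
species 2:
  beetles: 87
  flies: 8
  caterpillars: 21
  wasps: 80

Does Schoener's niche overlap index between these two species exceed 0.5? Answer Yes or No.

Proportions for species 4 (n=71): 22/71=0.3099, 15/71=0.2113, 5/71=0.0704, 29/71=0.4085
Proportions for species 2 (n=196): 87/196=0.4439, 8/196=0.0408, 21/196=0.1071, 80/196=0.4082
Σ|p₁ᵢ − p₂ᵢ| = 0.1340 + 0.1705 + 0.0367 + 0.0003 = 0.3415
D = 1 − ½ × 0.3415 = 1 − 0.17075 = 0.82925
D = 0.82925 > 0.5 → Yes.

Yes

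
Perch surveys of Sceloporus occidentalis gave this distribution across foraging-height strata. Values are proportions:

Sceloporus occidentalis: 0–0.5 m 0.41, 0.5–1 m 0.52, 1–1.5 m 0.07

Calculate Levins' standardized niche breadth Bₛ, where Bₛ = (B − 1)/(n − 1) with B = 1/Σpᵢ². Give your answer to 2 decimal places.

0.63

Σpᵢ² = 0.41² + 0.52² + 0.07² = 0.1681 + 0.2704 + 0.0049 = 0.4434
B = 1 / 0.4434 = 2.2553
Bₛ = (B − 1)/(n − 1) = (2.2553 − 1)/(3 − 1) = 1.2553/2 = 0.6277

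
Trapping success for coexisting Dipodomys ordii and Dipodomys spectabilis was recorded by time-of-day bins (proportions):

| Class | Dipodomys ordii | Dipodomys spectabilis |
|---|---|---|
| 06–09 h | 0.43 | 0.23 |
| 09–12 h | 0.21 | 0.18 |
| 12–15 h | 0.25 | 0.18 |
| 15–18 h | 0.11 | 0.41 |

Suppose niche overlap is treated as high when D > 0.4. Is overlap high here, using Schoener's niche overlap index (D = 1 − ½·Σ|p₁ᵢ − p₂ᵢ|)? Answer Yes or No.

Yes

Σ|p₁ᵢ − p₂ᵢ| = 0.20 + 0.03 + 0.07 + 0.30 = 0.60
D = 1 − ½ × 0.60 = 1 − 0.300 = 0.7000
D = 0.7000 > 0.4 → Yes.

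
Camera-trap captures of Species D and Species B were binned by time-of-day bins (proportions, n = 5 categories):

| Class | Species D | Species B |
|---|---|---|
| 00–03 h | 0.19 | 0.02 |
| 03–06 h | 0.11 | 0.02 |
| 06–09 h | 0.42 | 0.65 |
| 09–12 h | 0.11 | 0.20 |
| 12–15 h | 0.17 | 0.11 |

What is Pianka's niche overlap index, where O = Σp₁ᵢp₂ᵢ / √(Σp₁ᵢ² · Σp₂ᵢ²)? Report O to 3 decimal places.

Σ p₁ᵢp₂ᵢ = 0.0038 + 0.0022 + 0.2730 + 0.0220 + 0.0187 = 0.3197
Σp_1ᵢ² = 0.19² + 0.11² + 0.42² + 0.11² + 0.17² = 0.0361 + 0.0121 + 0.1764 + 0.0121 + 0.0289 = 0.2656
Σp_2ᵢ² = 0.02² + 0.02² + 0.65² + 0.20² + 0.11² = 0.0004 + 0.0004 + 0.4225 + 0.0400 + 0.0121 = 0.4754
O = 0.3197 / √(0.2656 × 0.4754) = 0.3197 / 0.355340 = 0.89970

0.900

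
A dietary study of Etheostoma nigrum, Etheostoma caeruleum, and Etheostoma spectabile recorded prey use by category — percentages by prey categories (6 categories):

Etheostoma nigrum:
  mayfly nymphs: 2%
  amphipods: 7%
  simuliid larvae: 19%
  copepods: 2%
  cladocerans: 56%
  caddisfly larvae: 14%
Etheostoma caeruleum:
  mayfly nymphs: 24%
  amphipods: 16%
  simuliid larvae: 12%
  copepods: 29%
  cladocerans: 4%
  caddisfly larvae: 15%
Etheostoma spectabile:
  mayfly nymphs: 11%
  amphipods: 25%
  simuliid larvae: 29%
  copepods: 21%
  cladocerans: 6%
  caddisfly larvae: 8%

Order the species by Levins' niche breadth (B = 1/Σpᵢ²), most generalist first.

Etheostoma caeruleum > Etheostoma spectabile > Etheostoma nigrum

Convert percentages to proportions (divide by 100).
Σp_nigrᵢ² = 0.02² + 0.07² + 0.19² + 0.02² + 0.56² + 0.14² = 0.0004 + 0.0049 + 0.0361 + 0.0004 + 0.3136 + 0.0196 = 0.3750
B_nigr = 1 / 0.3750 = 2.6667
Σp_caerᵢ² = 0.24² + 0.16² + 0.12² + 0.29² + 0.04² + 0.15² = 0.0576 + 0.0256 + 0.0144 + 0.0841 + 0.0016 + 0.0225 = 0.2058
B_caer = 1 / 0.2058 = 4.8591
Σp_specᵢ² = 0.11² + 0.25² + 0.29² + 0.21² + 0.06² + 0.08² = 0.0121 + 0.0625 + 0.0841 + 0.0441 + 0.0036 + 0.0064 = 0.2128
B_spec = 1 / 0.2128 = 4.6992
Ranking by B (broadest → narrowest): Etheostoma caeruleum (4.86) > Etheostoma spectabile (4.70) > Etheostoma nigrum (2.67)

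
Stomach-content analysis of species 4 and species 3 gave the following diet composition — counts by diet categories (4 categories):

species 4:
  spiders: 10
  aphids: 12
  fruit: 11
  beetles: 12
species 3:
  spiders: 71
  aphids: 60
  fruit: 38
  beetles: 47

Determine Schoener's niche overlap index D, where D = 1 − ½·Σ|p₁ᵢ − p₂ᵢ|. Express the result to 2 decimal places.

0.88

Proportions for species 4 (n=45): 10/45=0.2222, 12/45=0.2667, 11/45=0.2444, 12/45=0.2667
Proportions for species 3 (n=216): 71/216=0.3287, 60/216=0.2778, 38/216=0.1759, 47/216=0.2176
Σ|p₁ᵢ − p₂ᵢ| = 0.1065 + 0.0111 + 0.0685 + 0.0491 = 0.2352
D = 1 − ½ × 0.2352 = 1 − 0.11760 = 0.88240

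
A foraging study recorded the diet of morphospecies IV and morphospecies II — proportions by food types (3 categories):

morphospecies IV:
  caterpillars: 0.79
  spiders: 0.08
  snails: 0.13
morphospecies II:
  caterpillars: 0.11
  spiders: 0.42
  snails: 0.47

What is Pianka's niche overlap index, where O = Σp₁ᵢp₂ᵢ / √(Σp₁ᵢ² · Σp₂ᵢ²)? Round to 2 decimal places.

Σ p₁ᵢp₂ᵢ = 0.0869 + 0.0336 + 0.0611 = 0.1816
Σp_1ᵢ² = 0.79² + 0.08² + 0.13² = 0.6241 + 0.0064 + 0.0169 = 0.6474
Σp_2ᵢ² = 0.11² + 0.42² + 0.47² = 0.0121 + 0.1764 + 0.2209 = 0.4094
O = 0.1816 / √(0.6474 × 0.4094) = 0.1816 / 0.51483 = 0.3527

0.35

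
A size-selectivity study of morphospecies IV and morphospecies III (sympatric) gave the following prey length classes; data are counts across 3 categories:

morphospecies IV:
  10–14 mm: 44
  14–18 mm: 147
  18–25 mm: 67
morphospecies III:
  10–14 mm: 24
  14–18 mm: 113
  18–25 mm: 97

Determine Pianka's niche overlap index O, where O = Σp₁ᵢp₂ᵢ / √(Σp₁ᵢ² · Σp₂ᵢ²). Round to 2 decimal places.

Proportions for morphospecies IV (n=258): 44/258=0.1705, 147/258=0.5698, 67/258=0.2597
Proportions for morphospecies III (n=234): 24/234=0.1026, 113/234=0.4829, 97/234=0.4145
Σ p₁ᵢp₂ᵢ = 0.017493 + 0.275156 + 0.107646 = 0.400295
Σp_1ᵢ² = 0.1705² + 0.5698² + 0.2597² = 0.029070 + 0.324672 + 0.067444 = 0.421186
Σp_2ᵢ² = 0.1026² + 0.4829² + 0.4145² = 0.010527 + 0.233192 + 0.171810 = 0.415529
O = 0.400295 / √(0.421186 × 0.415529) = 0.400295 / 0.4183479 = 0.9568

0.96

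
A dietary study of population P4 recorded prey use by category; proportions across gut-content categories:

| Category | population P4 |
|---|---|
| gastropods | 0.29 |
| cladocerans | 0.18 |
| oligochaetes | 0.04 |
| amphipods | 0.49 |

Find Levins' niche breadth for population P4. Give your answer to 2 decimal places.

2.79

Σpᵢ² = 0.29² + 0.18² + 0.04² + 0.49² = 0.0841 + 0.0324 + 0.0016 + 0.2401 = 0.3582
B = 1 / 0.3582 = 2.7917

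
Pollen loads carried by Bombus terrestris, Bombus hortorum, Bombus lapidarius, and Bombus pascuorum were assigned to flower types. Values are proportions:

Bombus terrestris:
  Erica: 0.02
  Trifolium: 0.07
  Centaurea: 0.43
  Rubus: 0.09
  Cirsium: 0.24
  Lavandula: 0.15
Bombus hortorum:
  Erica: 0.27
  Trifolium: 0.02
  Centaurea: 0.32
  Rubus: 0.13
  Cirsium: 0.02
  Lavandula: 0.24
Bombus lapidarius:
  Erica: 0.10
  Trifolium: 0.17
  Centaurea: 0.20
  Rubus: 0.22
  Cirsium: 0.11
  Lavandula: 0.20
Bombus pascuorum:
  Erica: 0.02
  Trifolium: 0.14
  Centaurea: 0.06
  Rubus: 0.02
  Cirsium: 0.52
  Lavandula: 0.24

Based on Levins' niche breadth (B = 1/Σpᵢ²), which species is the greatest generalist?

Bombus lapidarius

Σp_terrᵢ² = 0.02² + 0.07² + 0.43² + 0.09² + 0.24² + 0.15² = 0.0004 + 0.0049 + 0.1849 + 0.0081 + 0.0576 + 0.0225 = 0.2784
B_terr = 1 / 0.2784 = 3.5920
Σp_hortᵢ² = 0.27² + 0.02² + 0.32² + 0.13² + 0.02² + 0.24² = 0.0729 + 0.0004 + 0.1024 + 0.0169 + 0.0004 + 0.0576 = 0.2506
B_hort = 1 / 0.2506 = 3.9904
Σp_lapiᵢ² = 0.10² + 0.17² + 0.20² + 0.22² + 0.11² + 0.20² = 0.0100 + 0.0289 + 0.0400 + 0.0484 + 0.0121 + 0.0400 = 0.1794
B_lapi = 1 / 0.1794 = 5.5741
Σp_pascᵢ² = 0.02² + 0.14² + 0.06² + 0.02² + 0.52² + 0.24² = 0.0004 + 0.0196 + 0.0036 + 0.0004 + 0.2704 + 0.0576 = 0.3520
B_pasc = 1 / 0.3520 = 2.8409
Highest B → broadest niche (most generalist): Bombus lapidarius (B = 5.57).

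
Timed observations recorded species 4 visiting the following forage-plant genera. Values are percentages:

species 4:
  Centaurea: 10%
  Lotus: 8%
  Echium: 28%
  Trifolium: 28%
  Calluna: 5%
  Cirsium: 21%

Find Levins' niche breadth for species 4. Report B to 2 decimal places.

Convert percentages to proportions (divide by 100).
Σpᵢ² = 0.10² + 0.08² + 0.28² + 0.28² + 0.05² + 0.21² = 0.0100 + 0.0064 + 0.0784 + 0.0784 + 0.0025 + 0.0441 = 0.2198
B = 1 / 0.2198 = 4.5496

4.55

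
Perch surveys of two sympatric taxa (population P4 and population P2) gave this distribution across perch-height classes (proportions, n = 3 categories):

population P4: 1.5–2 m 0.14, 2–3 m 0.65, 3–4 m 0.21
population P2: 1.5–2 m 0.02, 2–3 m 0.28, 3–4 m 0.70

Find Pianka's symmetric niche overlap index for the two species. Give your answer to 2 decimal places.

Σ p₁ᵢp₂ᵢ = 0.0028 + 0.1820 + 0.1470 = 0.3318
Σp_1ᵢ² = 0.14² + 0.65² + 0.21² = 0.0196 + 0.4225 + 0.0441 = 0.4862
Σp_2ᵢ² = 0.02² + 0.28² + 0.70² = 0.0004 + 0.0784 + 0.4900 = 0.5688
O = 0.3318 / √(0.4862 × 0.5688) = 0.3318 / 0.52588 = 0.6309

0.63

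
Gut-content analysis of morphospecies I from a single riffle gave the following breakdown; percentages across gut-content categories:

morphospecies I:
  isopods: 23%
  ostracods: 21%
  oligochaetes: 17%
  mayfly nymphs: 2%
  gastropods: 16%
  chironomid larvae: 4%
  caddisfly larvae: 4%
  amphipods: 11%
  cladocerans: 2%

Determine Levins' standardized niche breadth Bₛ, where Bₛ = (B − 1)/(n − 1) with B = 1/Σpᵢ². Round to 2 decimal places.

0.62

Convert percentages to proportions (divide by 100).
Σpᵢ² = 0.23² + 0.21² + 0.17² + 0.02² + 0.16² + 0.04² + 0.04² + 0.11² + 0.02² = 0.0529 + 0.0441 + 0.0289 + 0.0004 + 0.0256 + 0.0016 + 0.0016 + 0.0121 + 0.0004 = 0.1676
B = 1 / 0.1676 = 5.9666
Bₛ = (B − 1)/(n − 1) = (5.9666 − 1)/(9 − 1) = 4.9666/8 = 0.6208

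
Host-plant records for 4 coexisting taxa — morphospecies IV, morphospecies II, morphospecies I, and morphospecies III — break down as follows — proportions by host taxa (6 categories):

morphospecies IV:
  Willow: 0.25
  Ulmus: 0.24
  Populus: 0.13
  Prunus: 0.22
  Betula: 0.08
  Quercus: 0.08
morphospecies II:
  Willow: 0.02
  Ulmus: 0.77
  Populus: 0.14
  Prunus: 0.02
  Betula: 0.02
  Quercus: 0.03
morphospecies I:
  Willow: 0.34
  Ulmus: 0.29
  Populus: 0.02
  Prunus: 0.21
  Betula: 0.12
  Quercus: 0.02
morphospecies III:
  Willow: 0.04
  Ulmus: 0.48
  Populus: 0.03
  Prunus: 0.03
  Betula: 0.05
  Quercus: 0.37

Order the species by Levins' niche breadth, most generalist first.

morphospecies IV > morphospecies I > morphospecies III > morphospecies II

Σp_IVᵢ² = 0.25² + 0.24² + 0.13² + 0.22² + 0.08² + 0.08² = 0.0625 + 0.0576 + 0.0169 + 0.0484 + 0.0064 + 0.0064 = 0.1982
B_IV = 1 / 0.1982 = 5.0454
Σp_IIᵢ² = 0.02² + 0.77² + 0.14² + 0.02² + 0.02² + 0.03² = 0.0004 + 0.5929 + 0.0196 + 0.0004 + 0.0004 + 0.0009 = 0.6146
B_II = 1 / 0.6146 = 1.6271
Σp_Iᵢ² = 0.34² + 0.29² + 0.02² + 0.21² + 0.12² + 0.02² = 0.1156 + 0.0841 + 0.0004 + 0.0441 + 0.0144 + 0.0004 = 0.2590
B_I = 1 / 0.2590 = 3.8610
Σp_IIIᵢ² = 0.04² + 0.48² + 0.03² + 0.03² + 0.05² + 0.37² = 0.0016 + 0.2304 + 0.0009 + 0.0009 + 0.0025 + 0.1369 = 0.3732
B_III = 1 / 0.3732 = 2.6795
Ranking by B (broadest → narrowest): morphospecies IV (5.05) > morphospecies I (3.86) > morphospecies III (2.68) > morphospecies II (1.63)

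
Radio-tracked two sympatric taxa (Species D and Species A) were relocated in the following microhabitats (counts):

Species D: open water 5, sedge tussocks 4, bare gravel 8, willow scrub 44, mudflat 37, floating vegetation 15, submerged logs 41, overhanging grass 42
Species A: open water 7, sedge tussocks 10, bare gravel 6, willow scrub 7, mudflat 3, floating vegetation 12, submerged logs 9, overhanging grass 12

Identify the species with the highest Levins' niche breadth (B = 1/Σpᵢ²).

Species A

Proportions for Species D (n=196): 5/196=0.0255, 4/196=0.0204, 8/196=0.0408, 44/196=0.2245, 37/196=0.1888, 15/196=0.0765, 41/196=0.2092, 42/196=0.2143
Proportions for Species A (n=66): 7/66=0.1061, 10/66=0.1515, 6/66=0.0909, 7/66=0.1061, 3/66=0.0455, 12/66=0.1818, 9/66=0.1364, 12/66=0.1818
Σp_Dᵢ² = 0.0255² + 0.0204² + 0.0408² + 0.2245² + 0.1888² + 0.0765² + 0.2092² + 0.2143² = 0.000650 + 0.000416 + 0.001665 + 0.050400 + 0.035645 + 0.005852 + 0.043765 + 0.045924 = 0.184317
B_D = 1 / 0.184317 = 5.4254
Σp_Aᵢ² = 0.1061² + 0.1515² + 0.0909² + 0.1061² + 0.0455² + 0.1818² + 0.1364² + 0.1818² = 0.011257 + 0.022952 + 0.008263 + 0.011257 + 0.002070 + 0.033051 + 0.018605 + 0.033051 = 0.140506
B_A = 1 / 0.140506 = 7.1171
Highest B → broadest niche (most generalist): Species A (B = 7.12).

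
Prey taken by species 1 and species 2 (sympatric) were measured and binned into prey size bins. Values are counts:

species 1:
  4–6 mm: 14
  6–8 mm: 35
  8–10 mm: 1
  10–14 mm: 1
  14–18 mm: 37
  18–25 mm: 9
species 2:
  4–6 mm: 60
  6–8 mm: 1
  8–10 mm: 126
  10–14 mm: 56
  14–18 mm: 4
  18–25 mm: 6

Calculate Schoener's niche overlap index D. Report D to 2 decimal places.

Proportions for species 1 (n=97): 14/97=0.1443, 35/97=0.3608, 1/97=0.0103, 1/97=0.0103, 37/97=0.3814, 9/97=0.0928
Proportions for species 2 (n=253): 60/253=0.2372, 1/253=0.0040, 126/253=0.4980, 56/253=0.2213, 4/253=0.0158, 6/253=0.0237
Σ|p₁ᵢ − p₂ᵢ| = 0.0929 + 0.3568 + 0.4877 + 0.2110 + 0.3656 + 0.0691 = 1.5831
D = 1 − ½ × 1.5831 = 1 − 0.79155 = 0.20845

0.21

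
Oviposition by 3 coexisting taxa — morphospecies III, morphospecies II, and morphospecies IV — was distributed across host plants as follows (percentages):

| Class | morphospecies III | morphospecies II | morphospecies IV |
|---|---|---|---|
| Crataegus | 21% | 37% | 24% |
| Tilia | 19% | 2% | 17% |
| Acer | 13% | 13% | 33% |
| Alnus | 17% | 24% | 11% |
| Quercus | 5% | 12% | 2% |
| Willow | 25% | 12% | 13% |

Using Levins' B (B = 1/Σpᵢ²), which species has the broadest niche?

Convert percentages to proportions (divide by 100).
Σp_IIIᵢ² = 0.21² + 0.19² + 0.13² + 0.17² + 0.05² + 0.25² = 0.0441 + 0.0361 + 0.0169 + 0.0289 + 0.0025 + 0.0625 = 0.1910
B_III = 1 / 0.1910 = 5.2356
Σp_IIᵢ² = 0.37² + 0.02² + 0.13² + 0.24² + 0.12² + 0.12² = 0.1369 + 0.0004 + 0.0169 + 0.0576 + 0.0144 + 0.0144 = 0.2406
B_II = 1 / 0.2406 = 4.1563
Σp_IVᵢ² = 0.24² + 0.17² + 0.33² + 0.11² + 0.02² + 0.13² = 0.0576 + 0.0289 + 0.1089 + 0.0121 + 0.0004 + 0.0169 = 0.2248
B_IV = 1 / 0.2248 = 4.4484
Highest B → broadest niche (most generalist): morphospecies III (B = 5.24).

morphospecies III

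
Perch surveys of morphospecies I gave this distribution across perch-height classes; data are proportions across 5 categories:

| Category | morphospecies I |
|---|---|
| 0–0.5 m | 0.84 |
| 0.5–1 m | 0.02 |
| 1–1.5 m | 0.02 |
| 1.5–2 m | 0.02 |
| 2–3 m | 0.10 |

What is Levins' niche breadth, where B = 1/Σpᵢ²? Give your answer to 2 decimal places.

1.40

Σpᵢ² = 0.84² + 0.02² + 0.02² + 0.02² + 0.10² = 0.7056 + 0.0004 + 0.0004 + 0.0004 + 0.0100 = 0.7168
B = 1 / 0.7168 = 1.3951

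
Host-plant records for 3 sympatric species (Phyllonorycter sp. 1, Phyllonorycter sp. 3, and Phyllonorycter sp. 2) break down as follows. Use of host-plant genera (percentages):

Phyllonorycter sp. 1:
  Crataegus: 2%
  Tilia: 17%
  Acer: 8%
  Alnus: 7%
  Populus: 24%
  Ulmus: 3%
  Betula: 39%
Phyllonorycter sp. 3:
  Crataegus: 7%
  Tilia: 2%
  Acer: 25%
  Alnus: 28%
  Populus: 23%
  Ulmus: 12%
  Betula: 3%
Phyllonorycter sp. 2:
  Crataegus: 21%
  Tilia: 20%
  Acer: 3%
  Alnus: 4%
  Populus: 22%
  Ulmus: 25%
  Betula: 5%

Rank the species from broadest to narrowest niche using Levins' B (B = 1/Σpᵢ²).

Phyllonorycter sp. 2 > Phyllonorycter sp. 3 > Phyllonorycter sp. 1

Convert percentages to proportions (divide by 100).
Σp_1ᵢ² = 0.02² + 0.17² + 0.08² + 0.07² + 0.24² + 0.03² + 0.39² = 0.0004 + 0.0289 + 0.0064 + 0.0049 + 0.0576 + 0.0009 + 0.1521 = 0.2512
B_1 = 1 / 0.2512 = 3.9809
Σp_3ᵢ² = 0.07² + 0.02² + 0.25² + 0.28² + 0.23² + 0.12² + 0.03² = 0.0049 + 0.0004 + 0.0625 + 0.0784 + 0.0529 + 0.0144 + 0.0009 = 0.2144
B_3 = 1 / 0.2144 = 4.6642
Σp_2ᵢ² = 0.21² + 0.20² + 0.03² + 0.04² + 0.22² + 0.25² + 0.05² = 0.0441 + 0.0400 + 0.0009 + 0.0016 + 0.0484 + 0.0625 + 0.0025 = 0.2000
B_2 = 1 / 0.2000 = 5.0000
Ranking by B (broadest → narrowest): Phyllonorycter sp. 2 (5.00) > Phyllonorycter sp. 3 (4.66) > Phyllonorycter sp. 1 (3.98)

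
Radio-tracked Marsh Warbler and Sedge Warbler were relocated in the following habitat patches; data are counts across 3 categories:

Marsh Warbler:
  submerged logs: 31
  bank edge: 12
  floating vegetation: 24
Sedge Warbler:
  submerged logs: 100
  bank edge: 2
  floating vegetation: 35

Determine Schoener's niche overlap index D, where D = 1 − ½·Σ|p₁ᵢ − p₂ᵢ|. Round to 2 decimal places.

Proportions for Marsh Warbler (n=67): 31/67=0.4627, 12/67=0.1791, 24/67=0.3582
Proportions for Sedge Warbler (n=137): 100/137=0.7299, 2/137=0.0146, 35/137=0.2555
Σ|p₁ᵢ − p₂ᵢ| = 0.2672 + 0.1645 + 0.1027 = 0.5344
D = 1 − ½ × 0.5344 = 1 − 0.26720 = 0.73280

0.73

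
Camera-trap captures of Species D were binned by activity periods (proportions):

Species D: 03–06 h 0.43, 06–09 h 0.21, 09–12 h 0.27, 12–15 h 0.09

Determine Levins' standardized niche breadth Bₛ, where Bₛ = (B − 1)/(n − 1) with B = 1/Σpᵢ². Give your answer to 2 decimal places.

0.74

Σpᵢ² = 0.43² + 0.21² + 0.27² + 0.09² = 0.1849 + 0.0441 + 0.0729 + 0.0081 = 0.3100
B = 1 / 0.3100 = 3.2258
Bₛ = (B − 1)/(n − 1) = (3.2258 − 1)/(4 − 1) = 2.2258/3 = 0.7419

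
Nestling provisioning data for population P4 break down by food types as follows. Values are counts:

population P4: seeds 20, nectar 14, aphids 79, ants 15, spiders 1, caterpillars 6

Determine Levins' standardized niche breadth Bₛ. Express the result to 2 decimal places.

Proportions for population P4 (n=135): 20/135=0.1481, 14/135=0.1037, 79/135=0.5852, 15/135=0.1111, 1/135=0.0074, 6/135=0.0444
Σpᵢ² = 0.1481² + 0.1037² + 0.5852² + 0.1111² + 0.0074² + 0.0444² = 0.021934 + 0.010754 + 0.342459 + 0.012343 + 0.000055 + 0.001971 = 0.389516
B = 1 / 0.389516 = 2.5673
Bₛ = (B − 1)/(n − 1) = (2.5673 − 1)/(6 − 1) = 1.5673/5 = 0.3135

0.31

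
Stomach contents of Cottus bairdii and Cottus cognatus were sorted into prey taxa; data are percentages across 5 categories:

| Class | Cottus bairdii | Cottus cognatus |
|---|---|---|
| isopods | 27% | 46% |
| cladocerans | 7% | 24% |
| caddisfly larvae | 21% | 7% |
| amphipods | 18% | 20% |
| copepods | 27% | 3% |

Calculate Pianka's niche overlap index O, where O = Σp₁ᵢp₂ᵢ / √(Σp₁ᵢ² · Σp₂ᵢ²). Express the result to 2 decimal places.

Convert percentages to proportions (divide by 100).
Σ p₁ᵢp₂ᵢ = 0.1242 + 0.0168 + 0.0147 + 0.0360 + 0.0081 = 0.1998
Σp_1ᵢ² = 0.27² + 0.07² + 0.21² + 0.18² + 0.27² = 0.0729 + 0.0049 + 0.0441 + 0.0324 + 0.0729 = 0.2272
Σp_2ᵢ² = 0.46² + 0.24² + 0.07² + 0.20² + 0.03² = 0.2116 + 0.0576 + 0.0049 + 0.0400 + 0.0009 = 0.3150
O = 0.1998 / √(0.2272 × 0.3150) = 0.1998 / 0.26752 = 0.7469

0.75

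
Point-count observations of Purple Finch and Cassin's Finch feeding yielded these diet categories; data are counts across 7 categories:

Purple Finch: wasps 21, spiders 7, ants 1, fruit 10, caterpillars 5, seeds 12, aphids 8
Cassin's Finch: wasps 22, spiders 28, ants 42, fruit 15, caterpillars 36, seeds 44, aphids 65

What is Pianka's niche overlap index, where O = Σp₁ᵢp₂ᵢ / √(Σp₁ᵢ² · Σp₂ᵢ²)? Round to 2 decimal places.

Proportions for Purple Finch (n=64): 21/64=0.3281, 7/64=0.1094, 1/64=0.0156, 10/64=0.1563, 5/64=0.0781, 12/64=0.1875, 8/64=0.1250
Proportions for Cassin's Finch (n=252): 22/252=0.0873, 28/252=0.1111, 42/252=0.1667, 15/252=0.0595, 36/252=0.1429, 44/252=0.1746, 65/252=0.2579
Σ p₁ᵢp₂ᵢ = 0.028643 + 0.012154 + 0.002601 + 0.009300 + 0.011160 + 0.032738 + 0.032238 = 0.128834
Σp_1ᵢ² = 0.3281² + 0.1094² + 0.0156² + 0.1563² + 0.0781² + 0.1875² + 0.1250² = 0.107650 + 0.011968 + 0.000243 + 0.024430 + 0.006100 + 0.035156 + 0.015625 = 0.201172
Σp_2ᵢ² = 0.0873² + 0.1111² + 0.1667² + 0.0595² + 0.1429² + 0.1746² + 0.2579² = 0.007621 + 0.012343 + 0.027789 + 0.003540 + 0.020420 + 0.030485 + 0.066512 = 0.168710
O = 0.128834 / √(0.201172 × 0.168710) = 0.128834 / 0.1842274 = 0.6993

0.70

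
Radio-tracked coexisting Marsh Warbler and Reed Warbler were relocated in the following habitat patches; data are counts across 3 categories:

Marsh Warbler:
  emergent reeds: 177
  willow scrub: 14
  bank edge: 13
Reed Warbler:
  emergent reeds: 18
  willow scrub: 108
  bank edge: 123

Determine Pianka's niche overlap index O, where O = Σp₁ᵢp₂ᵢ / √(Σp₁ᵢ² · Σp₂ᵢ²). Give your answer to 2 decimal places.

Proportions for Marsh Warbler (n=204): 177/204=0.8676, 14/204=0.0686, 13/204=0.0637
Proportions for Reed Warbler (n=249): 18/249=0.0723, 108/249=0.4337, 123/249=0.4940
Σ p₁ᵢp₂ᵢ = 0.062727 + 0.029752 + 0.031468 = 0.123947
Σp_1ᵢ² = 0.8676² + 0.0686² + 0.0637² = 0.752730 + 0.004706 + 0.004058 = 0.761494
Σp_2ᵢ² = 0.0723² + 0.4337² + 0.4940² = 0.005227 + 0.188096 + 0.244036 = 0.437359
O = 0.123947 / √(0.761494 × 0.437359) = 0.123947 / 0.5771016 = 0.2148

0.21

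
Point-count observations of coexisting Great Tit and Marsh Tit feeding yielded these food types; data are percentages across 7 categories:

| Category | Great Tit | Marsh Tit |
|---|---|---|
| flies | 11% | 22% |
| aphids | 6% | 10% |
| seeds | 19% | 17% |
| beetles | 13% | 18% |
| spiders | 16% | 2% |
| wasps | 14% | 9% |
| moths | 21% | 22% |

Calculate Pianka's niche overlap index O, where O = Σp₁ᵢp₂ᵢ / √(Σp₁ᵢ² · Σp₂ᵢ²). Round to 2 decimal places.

0.89

Convert percentages to proportions (divide by 100).
Σ p₁ᵢp₂ᵢ = 0.0242 + 0.0060 + 0.0323 + 0.0234 + 0.0032 + 0.0126 + 0.0462 = 0.1479
Σp_1ᵢ² = 0.11² + 0.06² + 0.19² + 0.13² + 0.16² + 0.14² + 0.21² = 0.0121 + 0.0036 + 0.0361 + 0.0169 + 0.0256 + 0.0196 + 0.0441 = 0.1580
Σp_2ᵢ² = 0.22² + 0.10² + 0.17² + 0.18² + 0.02² + 0.09² + 0.22² = 0.0484 + 0.0100 + 0.0289 + 0.0324 + 0.0004 + 0.0081 + 0.0484 = 0.1766
O = 0.1479 / √(0.1580 × 0.1766) = 0.1479 / 0.16704 = 0.8854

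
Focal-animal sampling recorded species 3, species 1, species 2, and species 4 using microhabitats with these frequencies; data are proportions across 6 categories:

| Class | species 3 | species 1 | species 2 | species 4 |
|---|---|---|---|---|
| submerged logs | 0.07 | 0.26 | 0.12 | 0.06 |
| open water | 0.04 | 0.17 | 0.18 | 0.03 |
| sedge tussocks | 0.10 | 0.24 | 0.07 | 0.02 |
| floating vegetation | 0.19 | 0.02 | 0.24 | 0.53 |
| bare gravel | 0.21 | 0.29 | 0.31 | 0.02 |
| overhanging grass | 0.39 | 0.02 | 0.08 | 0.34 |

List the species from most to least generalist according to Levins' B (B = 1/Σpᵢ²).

species 2 > species 1 > species 3 > species 4

Σp_3ᵢ² = 0.07² + 0.04² + 0.10² + 0.19² + 0.21² + 0.39² = 0.0049 + 0.0016 + 0.0100 + 0.0361 + 0.0441 + 0.1521 = 0.2488
B_3 = 1 / 0.2488 = 4.0193
Σp_1ᵢ² = 0.26² + 0.17² + 0.24² + 0.02² + 0.29² + 0.02² = 0.0676 + 0.0289 + 0.0576 + 0.0004 + 0.0841 + 0.0004 = 0.2390
B_1 = 1 / 0.2390 = 4.1841
Σp_2ᵢ² = 0.12² + 0.18² + 0.07² + 0.24² + 0.31² + 0.08² = 0.0144 + 0.0324 + 0.0049 + 0.0576 + 0.0961 + 0.0064 = 0.2118
B_2 = 1 / 0.2118 = 4.7214
Σp_4ᵢ² = 0.06² + 0.03² + 0.02² + 0.53² + 0.02² + 0.34² = 0.0036 + 0.0009 + 0.0004 + 0.2809 + 0.0004 + 0.1156 = 0.4018
B_4 = 1 / 0.4018 = 2.4888
Ranking by B (broadest → narrowest): species 2 (4.72) > species 1 (4.18) > species 3 (4.02) > species 4 (2.49)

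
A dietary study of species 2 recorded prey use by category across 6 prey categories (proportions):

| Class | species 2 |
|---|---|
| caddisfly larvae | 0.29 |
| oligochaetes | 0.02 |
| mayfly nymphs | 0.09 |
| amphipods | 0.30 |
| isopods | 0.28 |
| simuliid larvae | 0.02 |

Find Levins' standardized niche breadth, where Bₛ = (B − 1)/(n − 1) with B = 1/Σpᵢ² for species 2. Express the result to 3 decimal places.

Σpᵢ² = 0.29² + 0.02² + 0.09² + 0.30² + 0.28² + 0.02² = 0.0841 + 0.0004 + 0.0081 + 0.0900 + 0.0784 + 0.0004 = 0.2614
B = 1 / 0.2614 = 3.82555
Bₛ = (B − 1)/(n − 1) = (3.82555 − 1)/(6 − 1) = 2.82555/5 = 0.56511

0.565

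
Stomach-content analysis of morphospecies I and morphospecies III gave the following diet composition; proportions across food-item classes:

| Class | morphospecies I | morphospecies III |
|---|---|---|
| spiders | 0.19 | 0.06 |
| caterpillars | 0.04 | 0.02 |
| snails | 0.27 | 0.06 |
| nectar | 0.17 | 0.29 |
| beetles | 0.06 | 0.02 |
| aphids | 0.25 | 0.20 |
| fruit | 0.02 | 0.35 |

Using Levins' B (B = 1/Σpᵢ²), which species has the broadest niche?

Σp_Iᵢ² = 0.19² + 0.04² + 0.27² + 0.17² + 0.06² + 0.25² + 0.02² = 0.0361 + 0.0016 + 0.0729 + 0.0289 + 0.0036 + 0.0625 + 0.0004 = 0.2060
B_I = 1 / 0.2060 = 4.8544
Σp_IIIᵢ² = 0.06² + 0.02² + 0.06² + 0.29² + 0.02² + 0.20² + 0.35² = 0.0036 + 0.0004 + 0.0036 + 0.0841 + 0.0004 + 0.0400 + 0.1225 = 0.2546
B_III = 1 / 0.2546 = 3.9277
Highest B → broadest niche (most generalist): morphospecies I (B = 4.85).

morphospecies I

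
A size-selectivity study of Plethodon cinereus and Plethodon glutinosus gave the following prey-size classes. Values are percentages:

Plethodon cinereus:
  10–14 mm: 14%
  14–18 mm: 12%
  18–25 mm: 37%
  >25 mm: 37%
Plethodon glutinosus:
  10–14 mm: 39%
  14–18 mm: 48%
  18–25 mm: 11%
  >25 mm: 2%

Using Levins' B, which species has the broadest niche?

Convert percentages to proportions (divide by 100).
Σp_cineᵢ² = 0.14² + 0.12² + 0.37² + 0.37² = 0.0196 + 0.0144 + 0.1369 + 0.1369 = 0.3078
B_cine = 1 / 0.3078 = 3.2489
Σp_glutᵢ² = 0.39² + 0.48² + 0.11² + 0.02² = 0.1521 + 0.2304 + 0.0121 + 0.0004 = 0.3950
B_glut = 1 / 0.3950 = 2.5316
Highest B → broadest niche (most generalist): Plethodon cinereus (B = 3.25).

Plethodon cinereus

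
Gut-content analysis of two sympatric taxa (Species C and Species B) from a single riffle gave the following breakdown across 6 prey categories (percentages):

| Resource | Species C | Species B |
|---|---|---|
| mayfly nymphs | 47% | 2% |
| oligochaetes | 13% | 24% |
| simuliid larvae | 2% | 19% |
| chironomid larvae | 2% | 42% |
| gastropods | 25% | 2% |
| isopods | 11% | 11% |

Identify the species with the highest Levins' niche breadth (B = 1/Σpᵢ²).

Species B

Convert percentages to proportions (divide by 100).
Σp_Cᵢ² = 0.47² + 0.13² + 0.02² + 0.02² + 0.25² + 0.11² = 0.2209 + 0.0169 + 0.0004 + 0.0004 + 0.0625 + 0.0121 = 0.3132
B_C = 1 / 0.3132 = 3.1928
Σp_Bᵢ² = 0.02² + 0.24² + 0.19² + 0.42² + 0.02² + 0.11² = 0.0004 + 0.0576 + 0.0361 + 0.1764 + 0.0004 + 0.0121 = 0.2830
B_B = 1 / 0.2830 = 3.5336
Highest B → broadest niche (most generalist): Species B (B = 3.53).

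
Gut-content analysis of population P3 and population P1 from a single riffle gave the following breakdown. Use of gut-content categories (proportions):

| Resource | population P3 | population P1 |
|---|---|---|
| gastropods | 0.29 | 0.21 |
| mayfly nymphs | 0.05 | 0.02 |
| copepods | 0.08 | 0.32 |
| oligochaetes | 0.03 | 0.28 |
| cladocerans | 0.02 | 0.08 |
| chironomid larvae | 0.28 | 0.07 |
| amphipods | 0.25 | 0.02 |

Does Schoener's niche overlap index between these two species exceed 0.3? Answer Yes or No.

Yes

Σ|p₁ᵢ − p₂ᵢ| = 0.08 + 0.03 + 0.24 + 0.25 + 0.06 + 0.21 + 0.23 = 1.10
D = 1 − ½ × 1.10 = 1 − 0.550 = 0.4500
D = 0.4500 > 0.3 → Yes.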